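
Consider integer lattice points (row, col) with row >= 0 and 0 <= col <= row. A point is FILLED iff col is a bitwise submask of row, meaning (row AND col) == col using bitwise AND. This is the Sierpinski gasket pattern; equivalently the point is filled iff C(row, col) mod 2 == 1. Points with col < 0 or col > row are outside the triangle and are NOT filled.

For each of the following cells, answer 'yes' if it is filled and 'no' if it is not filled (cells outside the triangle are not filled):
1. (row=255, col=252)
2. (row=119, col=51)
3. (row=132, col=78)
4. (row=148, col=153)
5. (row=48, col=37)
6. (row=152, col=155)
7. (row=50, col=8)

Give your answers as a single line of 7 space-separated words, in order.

Answer: yes yes no no no no no

Derivation:
(255,252): row=0b11111111, col=0b11111100, row AND col = 0b11111100 = 252; 252 == 252 -> filled
(119,51): row=0b1110111, col=0b110011, row AND col = 0b110011 = 51; 51 == 51 -> filled
(132,78): row=0b10000100, col=0b1001110, row AND col = 0b100 = 4; 4 != 78 -> empty
(148,153): col outside [0, 148] -> not filled
(48,37): row=0b110000, col=0b100101, row AND col = 0b100000 = 32; 32 != 37 -> empty
(152,155): col outside [0, 152] -> not filled
(50,8): row=0b110010, col=0b1000, row AND col = 0b0 = 0; 0 != 8 -> empty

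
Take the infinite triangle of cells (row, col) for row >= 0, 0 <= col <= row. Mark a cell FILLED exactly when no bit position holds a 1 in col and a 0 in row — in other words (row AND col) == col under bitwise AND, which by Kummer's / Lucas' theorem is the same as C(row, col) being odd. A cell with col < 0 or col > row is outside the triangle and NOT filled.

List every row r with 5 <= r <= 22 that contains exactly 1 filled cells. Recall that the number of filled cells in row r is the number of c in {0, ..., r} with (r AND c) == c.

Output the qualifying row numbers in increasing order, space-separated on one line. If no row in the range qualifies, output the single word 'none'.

Row r has 2^popcount(r) filled cells, so we need popcount(r) = log2(1) = 0.
Scan r = 5..22 and keep those with exactly 0 one-bits:
r=5=101 popcount=2 -> skip
r=6=110 popcount=2 -> skip
r=7=111 popcount=3 -> skip
r=8=1000 popcount=1 -> skip
r=9=1001 popcount=2 -> skip
r=10=1010 popcount=2 -> skip
r=11=1011 popcount=3 -> skip
r=12=1100 popcount=2 -> skip
r=13=1101 popcount=3 -> skip
r=14=1110 popcount=3 -> skip
r=15=1111 popcount=4 -> skip
r=16=10000 popcount=1 -> skip
r=17=10001 popcount=2 -> skip
r=18=10010 popcount=2 -> skip
r=19=10011 popcount=3 -> skip
r=20=10100 popcount=2 -> skip
r=21=10101 popcount=3 -> skip
r=22=10110 popcount=3 -> skip
Kept rows: none

Answer: none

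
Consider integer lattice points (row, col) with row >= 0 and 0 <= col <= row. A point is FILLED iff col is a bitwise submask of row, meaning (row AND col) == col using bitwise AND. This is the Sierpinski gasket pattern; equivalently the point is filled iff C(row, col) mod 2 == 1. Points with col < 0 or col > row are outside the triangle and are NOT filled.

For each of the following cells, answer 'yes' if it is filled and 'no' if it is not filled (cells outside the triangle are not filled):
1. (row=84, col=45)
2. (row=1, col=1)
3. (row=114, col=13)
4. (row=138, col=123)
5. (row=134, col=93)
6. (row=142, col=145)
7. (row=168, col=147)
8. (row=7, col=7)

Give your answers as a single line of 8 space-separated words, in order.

(84,45): row=0b1010100, col=0b101101, row AND col = 0b100 = 4; 4 != 45 -> empty
(1,1): row=0b1, col=0b1, row AND col = 0b1 = 1; 1 == 1 -> filled
(114,13): row=0b1110010, col=0b1101, row AND col = 0b0 = 0; 0 != 13 -> empty
(138,123): row=0b10001010, col=0b1111011, row AND col = 0b1010 = 10; 10 != 123 -> empty
(134,93): row=0b10000110, col=0b1011101, row AND col = 0b100 = 4; 4 != 93 -> empty
(142,145): col outside [0, 142] -> not filled
(168,147): row=0b10101000, col=0b10010011, row AND col = 0b10000000 = 128; 128 != 147 -> empty
(7,7): row=0b111, col=0b111, row AND col = 0b111 = 7; 7 == 7 -> filled

Answer: no yes no no no no no yes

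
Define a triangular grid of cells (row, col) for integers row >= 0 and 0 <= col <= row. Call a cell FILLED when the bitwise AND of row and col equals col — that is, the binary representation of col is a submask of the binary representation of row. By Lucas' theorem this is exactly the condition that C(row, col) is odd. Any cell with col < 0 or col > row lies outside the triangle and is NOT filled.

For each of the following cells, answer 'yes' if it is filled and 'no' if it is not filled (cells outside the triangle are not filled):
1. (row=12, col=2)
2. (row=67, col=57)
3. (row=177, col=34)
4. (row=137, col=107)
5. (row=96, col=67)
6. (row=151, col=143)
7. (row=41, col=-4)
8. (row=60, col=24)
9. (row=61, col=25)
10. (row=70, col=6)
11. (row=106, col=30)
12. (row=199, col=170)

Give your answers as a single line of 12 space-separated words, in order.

Answer: no no no no no no no yes yes yes no no

Derivation:
(12,2): row=0b1100, col=0b10, row AND col = 0b0 = 0; 0 != 2 -> empty
(67,57): row=0b1000011, col=0b111001, row AND col = 0b1 = 1; 1 != 57 -> empty
(177,34): row=0b10110001, col=0b100010, row AND col = 0b100000 = 32; 32 != 34 -> empty
(137,107): row=0b10001001, col=0b1101011, row AND col = 0b1001 = 9; 9 != 107 -> empty
(96,67): row=0b1100000, col=0b1000011, row AND col = 0b1000000 = 64; 64 != 67 -> empty
(151,143): row=0b10010111, col=0b10001111, row AND col = 0b10000111 = 135; 135 != 143 -> empty
(41,-4): col outside [0, 41] -> not filled
(60,24): row=0b111100, col=0b11000, row AND col = 0b11000 = 24; 24 == 24 -> filled
(61,25): row=0b111101, col=0b11001, row AND col = 0b11001 = 25; 25 == 25 -> filled
(70,6): row=0b1000110, col=0b110, row AND col = 0b110 = 6; 6 == 6 -> filled
(106,30): row=0b1101010, col=0b11110, row AND col = 0b1010 = 10; 10 != 30 -> empty
(199,170): row=0b11000111, col=0b10101010, row AND col = 0b10000010 = 130; 130 != 170 -> empty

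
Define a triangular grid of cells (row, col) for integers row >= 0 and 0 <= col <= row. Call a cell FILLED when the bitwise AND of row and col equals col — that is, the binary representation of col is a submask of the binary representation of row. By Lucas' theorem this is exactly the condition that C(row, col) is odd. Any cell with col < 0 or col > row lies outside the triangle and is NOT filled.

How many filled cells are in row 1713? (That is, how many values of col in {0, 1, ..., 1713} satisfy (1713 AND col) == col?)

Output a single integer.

1713 in binary = 11010110001
popcount(1713) = number of 1-bits in 11010110001 = 6
A col c satisfies (1713 AND c) == c iff every set bit of c is also set in 1713; each of the 6 set bits of 1713 can independently be on or off in c.
count = 2^6 = 64

Answer: 64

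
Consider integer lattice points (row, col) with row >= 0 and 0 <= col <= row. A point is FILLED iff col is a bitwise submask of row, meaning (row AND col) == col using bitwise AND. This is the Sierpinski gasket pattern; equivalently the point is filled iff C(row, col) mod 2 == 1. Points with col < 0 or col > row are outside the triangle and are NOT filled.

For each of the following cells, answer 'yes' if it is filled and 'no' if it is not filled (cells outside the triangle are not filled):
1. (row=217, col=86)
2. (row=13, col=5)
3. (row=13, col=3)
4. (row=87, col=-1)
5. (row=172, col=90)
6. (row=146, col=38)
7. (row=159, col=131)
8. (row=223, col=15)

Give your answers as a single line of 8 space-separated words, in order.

Answer: no yes no no no no yes yes

Derivation:
(217,86): row=0b11011001, col=0b1010110, row AND col = 0b1010000 = 80; 80 != 86 -> empty
(13,5): row=0b1101, col=0b101, row AND col = 0b101 = 5; 5 == 5 -> filled
(13,3): row=0b1101, col=0b11, row AND col = 0b1 = 1; 1 != 3 -> empty
(87,-1): col outside [0, 87] -> not filled
(172,90): row=0b10101100, col=0b1011010, row AND col = 0b1000 = 8; 8 != 90 -> empty
(146,38): row=0b10010010, col=0b100110, row AND col = 0b10 = 2; 2 != 38 -> empty
(159,131): row=0b10011111, col=0b10000011, row AND col = 0b10000011 = 131; 131 == 131 -> filled
(223,15): row=0b11011111, col=0b1111, row AND col = 0b1111 = 15; 15 == 15 -> filled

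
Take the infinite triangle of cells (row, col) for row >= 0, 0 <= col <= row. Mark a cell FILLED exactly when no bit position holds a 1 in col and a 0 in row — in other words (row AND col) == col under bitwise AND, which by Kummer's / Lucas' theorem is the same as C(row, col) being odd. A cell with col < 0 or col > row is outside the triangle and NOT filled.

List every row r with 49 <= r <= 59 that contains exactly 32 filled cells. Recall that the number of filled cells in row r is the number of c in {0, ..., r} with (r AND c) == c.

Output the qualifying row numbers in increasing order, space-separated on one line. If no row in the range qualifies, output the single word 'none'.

Row r has 2^popcount(r) filled cells, so we need popcount(r) = log2(32) = 5.
Scan r = 49..59 and keep those with exactly 5 one-bits:
r=49=110001 popcount=3 -> skip
r=50=110010 popcount=3 -> skip
r=51=110011 popcount=4 -> skip
r=52=110100 popcount=3 -> skip
r=53=110101 popcount=4 -> skip
r=54=110110 popcount=4 -> skip
r=55=110111 popcount=5 -> KEEP
r=56=111000 popcount=3 -> skip
r=57=111001 popcount=4 -> skip
r=58=111010 popcount=4 -> skip
r=59=111011 popcount=5 -> KEEP
Kept rows: 55 59

Answer: 55 59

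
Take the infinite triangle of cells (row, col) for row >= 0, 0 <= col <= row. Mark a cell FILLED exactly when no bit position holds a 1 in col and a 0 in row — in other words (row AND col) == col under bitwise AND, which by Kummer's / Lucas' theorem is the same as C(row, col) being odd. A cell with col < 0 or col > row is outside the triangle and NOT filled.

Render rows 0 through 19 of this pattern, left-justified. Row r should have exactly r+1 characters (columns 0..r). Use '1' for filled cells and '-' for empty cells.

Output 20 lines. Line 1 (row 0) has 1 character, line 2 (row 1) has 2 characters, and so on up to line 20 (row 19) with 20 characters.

r0=0: 1
r1=1: 11
r2=10: 1-1
r3=11: 1111
r4=100: 1---1
r5=101: 11--11
r6=110: 1-1-1-1
r7=111: 11111111
r8=1000: 1-------1
r9=1001: 11------11
r10=1010: 1-1-----1-1
r11=1011: 1111----1111
r12=1100: 1---1---1---1
r13=1101: 11--11--11--11
r14=1110: 1-1-1-1-1-1-1-1
r15=1111: 1111111111111111
r16=10000: 1---------------1
r17=10001: 11--------------11
r18=10010: 1-1-------------1-1
r19=10011: 1111------------1111

Answer: 1
11
1-1
1111
1---1
11--11
1-1-1-1
11111111
1-------1
11------11
1-1-----1-1
1111----1111
1---1---1---1
11--11--11--11
1-1-1-1-1-1-1-1
1111111111111111
1---------------1
11--------------11
1-1-------------1-1
1111------------1111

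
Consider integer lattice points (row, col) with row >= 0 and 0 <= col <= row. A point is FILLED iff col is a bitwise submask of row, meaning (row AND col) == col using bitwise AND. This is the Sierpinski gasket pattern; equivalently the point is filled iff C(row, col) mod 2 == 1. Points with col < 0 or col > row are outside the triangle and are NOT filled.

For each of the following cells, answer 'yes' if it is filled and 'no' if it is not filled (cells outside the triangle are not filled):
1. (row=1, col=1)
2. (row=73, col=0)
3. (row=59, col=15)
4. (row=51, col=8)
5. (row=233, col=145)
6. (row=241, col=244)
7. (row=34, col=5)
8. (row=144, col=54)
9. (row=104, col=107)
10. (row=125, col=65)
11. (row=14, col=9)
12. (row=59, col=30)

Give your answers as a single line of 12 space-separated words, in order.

Answer: yes yes no no no no no no no yes no no

Derivation:
(1,1): row=0b1, col=0b1, row AND col = 0b1 = 1; 1 == 1 -> filled
(73,0): row=0b1001001, col=0b0, row AND col = 0b0 = 0; 0 == 0 -> filled
(59,15): row=0b111011, col=0b1111, row AND col = 0b1011 = 11; 11 != 15 -> empty
(51,8): row=0b110011, col=0b1000, row AND col = 0b0 = 0; 0 != 8 -> empty
(233,145): row=0b11101001, col=0b10010001, row AND col = 0b10000001 = 129; 129 != 145 -> empty
(241,244): col outside [0, 241] -> not filled
(34,5): row=0b100010, col=0b101, row AND col = 0b0 = 0; 0 != 5 -> empty
(144,54): row=0b10010000, col=0b110110, row AND col = 0b10000 = 16; 16 != 54 -> empty
(104,107): col outside [0, 104] -> not filled
(125,65): row=0b1111101, col=0b1000001, row AND col = 0b1000001 = 65; 65 == 65 -> filled
(14,9): row=0b1110, col=0b1001, row AND col = 0b1000 = 8; 8 != 9 -> empty
(59,30): row=0b111011, col=0b11110, row AND col = 0b11010 = 26; 26 != 30 -> empty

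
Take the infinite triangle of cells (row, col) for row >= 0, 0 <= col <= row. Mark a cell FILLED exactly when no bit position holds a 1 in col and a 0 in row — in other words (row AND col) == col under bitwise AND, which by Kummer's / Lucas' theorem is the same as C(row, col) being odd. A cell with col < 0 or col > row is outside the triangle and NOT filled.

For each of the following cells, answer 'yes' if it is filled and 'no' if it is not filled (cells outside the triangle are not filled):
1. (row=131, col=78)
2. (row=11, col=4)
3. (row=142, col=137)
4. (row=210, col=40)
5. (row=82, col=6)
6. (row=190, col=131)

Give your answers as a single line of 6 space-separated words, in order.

(131,78): row=0b10000011, col=0b1001110, row AND col = 0b10 = 2; 2 != 78 -> empty
(11,4): row=0b1011, col=0b100, row AND col = 0b0 = 0; 0 != 4 -> empty
(142,137): row=0b10001110, col=0b10001001, row AND col = 0b10001000 = 136; 136 != 137 -> empty
(210,40): row=0b11010010, col=0b101000, row AND col = 0b0 = 0; 0 != 40 -> empty
(82,6): row=0b1010010, col=0b110, row AND col = 0b10 = 2; 2 != 6 -> empty
(190,131): row=0b10111110, col=0b10000011, row AND col = 0b10000010 = 130; 130 != 131 -> empty

Answer: no no no no no no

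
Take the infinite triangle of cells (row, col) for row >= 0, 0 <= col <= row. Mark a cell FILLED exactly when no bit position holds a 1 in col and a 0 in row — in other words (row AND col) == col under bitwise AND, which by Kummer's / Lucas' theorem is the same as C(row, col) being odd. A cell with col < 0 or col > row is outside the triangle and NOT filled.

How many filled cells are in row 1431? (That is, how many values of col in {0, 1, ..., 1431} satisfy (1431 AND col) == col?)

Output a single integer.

1431 in binary = 10110010111
popcount(1431) = number of 1-bits in 10110010111 = 7
A col c satisfies (1431 AND c) == c iff every set bit of c is also set in 1431; each of the 7 set bits of 1431 can independently be on or off in c.
count = 2^7 = 128

Answer: 128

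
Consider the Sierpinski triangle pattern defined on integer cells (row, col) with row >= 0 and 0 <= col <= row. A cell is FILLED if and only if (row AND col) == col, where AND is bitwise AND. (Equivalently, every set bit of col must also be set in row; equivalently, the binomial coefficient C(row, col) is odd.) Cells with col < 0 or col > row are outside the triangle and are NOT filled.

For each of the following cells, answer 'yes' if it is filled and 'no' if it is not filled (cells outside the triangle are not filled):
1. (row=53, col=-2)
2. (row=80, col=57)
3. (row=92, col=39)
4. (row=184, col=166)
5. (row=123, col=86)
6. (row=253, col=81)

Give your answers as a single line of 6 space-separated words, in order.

(53,-2): col outside [0, 53] -> not filled
(80,57): row=0b1010000, col=0b111001, row AND col = 0b10000 = 16; 16 != 57 -> empty
(92,39): row=0b1011100, col=0b100111, row AND col = 0b100 = 4; 4 != 39 -> empty
(184,166): row=0b10111000, col=0b10100110, row AND col = 0b10100000 = 160; 160 != 166 -> empty
(123,86): row=0b1111011, col=0b1010110, row AND col = 0b1010010 = 82; 82 != 86 -> empty
(253,81): row=0b11111101, col=0b1010001, row AND col = 0b1010001 = 81; 81 == 81 -> filled

Answer: no no no no no yes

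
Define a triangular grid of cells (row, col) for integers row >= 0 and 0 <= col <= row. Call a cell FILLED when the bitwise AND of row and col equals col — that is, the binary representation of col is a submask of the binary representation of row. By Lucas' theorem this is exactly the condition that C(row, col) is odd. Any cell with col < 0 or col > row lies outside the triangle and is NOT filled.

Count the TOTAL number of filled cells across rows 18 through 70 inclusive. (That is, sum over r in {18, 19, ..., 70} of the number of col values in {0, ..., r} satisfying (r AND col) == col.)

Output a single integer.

Answer: 680

Derivation:
r18=10010 pc2: +4 =4
r19=10011 pc3: +8 =12
r20=10100 pc2: +4 =16
r21=10101 pc3: +8 =24
r22=10110 pc3: +8 =32
r23=10111 pc4: +16 =48
r24=11000 pc2: +4 =52
r25=11001 pc3: +8 =60
r26=11010 pc3: +8 =68
r27=11011 pc4: +16 =84
r28=11100 pc3: +8 =92
r29=11101 pc4: +16 =108
r30=11110 pc4: +16 =124
r31=11111 pc5: +32 =156
r32=100000 pc1: +2 =158
r33=100001 pc2: +4 =162
r34=100010 pc2: +4 =166
r35=100011 pc3: +8 =174
r36=100100 pc2: +4 =178
r37=100101 pc3: +8 =186
r38=100110 pc3: +8 =194
r39=100111 pc4: +16 =210
r40=101000 pc2: +4 =214
r41=101001 pc3: +8 =222
r42=101010 pc3: +8 =230
r43=101011 pc4: +16 =246
r44=101100 pc3: +8 =254
r45=101101 pc4: +16 =270
r46=101110 pc4: +16 =286
r47=101111 pc5: +32 =318
r48=110000 pc2: +4 =322
r49=110001 pc3: +8 =330
r50=110010 pc3: +8 =338
r51=110011 pc4: +16 =354
r52=110100 pc3: +8 =362
r53=110101 pc4: +16 =378
r54=110110 pc4: +16 =394
r55=110111 pc5: +32 =426
r56=111000 pc3: +8 =434
r57=111001 pc4: +16 =450
r58=111010 pc4: +16 =466
r59=111011 pc5: +32 =498
r60=111100 pc4: +16 =514
r61=111101 pc5: +32 =546
r62=111110 pc5: +32 =578
r63=111111 pc6: +64 =642
r64=1000000 pc1: +2 =644
r65=1000001 pc2: +4 =648
r66=1000010 pc2: +4 =652
r67=1000011 pc3: +8 =660
r68=1000100 pc2: +4 =664
r69=1000101 pc3: +8 =672
r70=1000110 pc3: +8 =680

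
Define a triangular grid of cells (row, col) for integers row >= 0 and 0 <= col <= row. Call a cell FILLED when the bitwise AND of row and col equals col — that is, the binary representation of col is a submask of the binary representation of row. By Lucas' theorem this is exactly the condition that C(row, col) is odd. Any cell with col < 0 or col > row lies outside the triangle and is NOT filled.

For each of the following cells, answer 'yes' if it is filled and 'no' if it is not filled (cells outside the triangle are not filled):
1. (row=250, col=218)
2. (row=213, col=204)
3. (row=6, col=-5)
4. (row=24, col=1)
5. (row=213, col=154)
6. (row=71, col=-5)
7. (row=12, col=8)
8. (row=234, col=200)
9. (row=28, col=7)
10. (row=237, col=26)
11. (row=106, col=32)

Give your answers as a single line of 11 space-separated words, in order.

(250,218): row=0b11111010, col=0b11011010, row AND col = 0b11011010 = 218; 218 == 218 -> filled
(213,204): row=0b11010101, col=0b11001100, row AND col = 0b11000100 = 196; 196 != 204 -> empty
(6,-5): col outside [0, 6] -> not filled
(24,1): row=0b11000, col=0b1, row AND col = 0b0 = 0; 0 != 1 -> empty
(213,154): row=0b11010101, col=0b10011010, row AND col = 0b10010000 = 144; 144 != 154 -> empty
(71,-5): col outside [0, 71] -> not filled
(12,8): row=0b1100, col=0b1000, row AND col = 0b1000 = 8; 8 == 8 -> filled
(234,200): row=0b11101010, col=0b11001000, row AND col = 0b11001000 = 200; 200 == 200 -> filled
(28,7): row=0b11100, col=0b111, row AND col = 0b100 = 4; 4 != 7 -> empty
(237,26): row=0b11101101, col=0b11010, row AND col = 0b1000 = 8; 8 != 26 -> empty
(106,32): row=0b1101010, col=0b100000, row AND col = 0b100000 = 32; 32 == 32 -> filled

Answer: yes no no no no no yes yes no no yes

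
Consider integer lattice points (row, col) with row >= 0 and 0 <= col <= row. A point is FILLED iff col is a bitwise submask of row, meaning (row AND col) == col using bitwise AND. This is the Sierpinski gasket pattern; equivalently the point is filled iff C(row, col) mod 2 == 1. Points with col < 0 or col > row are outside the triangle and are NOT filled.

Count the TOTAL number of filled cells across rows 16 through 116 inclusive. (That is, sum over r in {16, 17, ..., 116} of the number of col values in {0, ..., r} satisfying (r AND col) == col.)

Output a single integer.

Answer: 1546

Derivation:
r16=10000 pc1: +2 =2
r17=10001 pc2: +4 =6
r18=10010 pc2: +4 =10
r19=10011 pc3: +8 =18
r20=10100 pc2: +4 =22
r21=10101 pc3: +8 =30
r22=10110 pc3: +8 =38
r23=10111 pc4: +16 =54
r24=11000 pc2: +4 =58
r25=11001 pc3: +8 =66
r26=11010 pc3: +8 =74
r27=11011 pc4: +16 =90
r28=11100 pc3: +8 =98
r29=11101 pc4: +16 =114
r30=11110 pc4: +16 =130
r31=11111 pc5: +32 =162
r32=100000 pc1: +2 =164
r33=100001 pc2: +4 =168
r34=100010 pc2: +4 =172
r35=100011 pc3: +8 =180
r36=100100 pc2: +4 =184
r37=100101 pc3: +8 =192
r38=100110 pc3: +8 =200
r39=100111 pc4: +16 =216
r40=101000 pc2: +4 =220
r41=101001 pc3: +8 =228
r42=101010 pc3: +8 =236
r43=101011 pc4: +16 =252
r44=101100 pc3: +8 =260
r45=101101 pc4: +16 =276
r46=101110 pc4: +16 =292
r47=101111 pc5: +32 =324
r48=110000 pc2: +4 =328
r49=110001 pc3: +8 =336
r50=110010 pc3: +8 =344
r51=110011 pc4: +16 =360
r52=110100 pc3: +8 =368
r53=110101 pc4: +16 =384
r54=110110 pc4: +16 =400
r55=110111 pc5: +32 =432
r56=111000 pc3: +8 =440
r57=111001 pc4: +16 =456
r58=111010 pc4: +16 =472
r59=111011 pc5: +32 =504
r60=111100 pc4: +16 =520
r61=111101 pc5: +32 =552
r62=111110 pc5: +32 =584
r63=111111 pc6: +64 =648
r64=1000000 pc1: +2 =650
r65=1000001 pc2: +4 =654
r66=1000010 pc2: +4 =658
r67=1000011 pc3: +8 =666
r68=1000100 pc2: +4 =670
r69=1000101 pc3: +8 =678
r70=1000110 pc3: +8 =686
r71=1000111 pc4: +16 =702
r72=1001000 pc2: +4 =706
r73=1001001 pc3: +8 =714
r74=1001010 pc3: +8 =722
r75=1001011 pc4: +16 =738
r76=1001100 pc3: +8 =746
r77=1001101 pc4: +16 =762
r78=1001110 pc4: +16 =778
r79=1001111 pc5: +32 =810
r80=1010000 pc2: +4 =814
r81=1010001 pc3: +8 =822
r82=1010010 pc3: +8 =830
r83=1010011 pc4: +16 =846
r84=1010100 pc3: +8 =854
r85=1010101 pc4: +16 =870
r86=1010110 pc4: +16 =886
r87=1010111 pc5: +32 =918
r88=1011000 pc3: +8 =926
r89=1011001 pc4: +16 =942
r90=1011010 pc4: +16 =958
r91=1011011 pc5: +32 =990
r92=1011100 pc4: +16 =1006
r93=1011101 pc5: +32 =1038
r94=1011110 pc5: +32 =1070
r95=1011111 pc6: +64 =1134
r96=1100000 pc2: +4 =1138
r97=1100001 pc3: +8 =1146
r98=1100010 pc3: +8 =1154
r99=1100011 pc4: +16 =1170
r100=1100100 pc3: +8 =1178
r101=1100101 pc4: +16 =1194
r102=1100110 pc4: +16 =1210
r103=1100111 pc5: +32 =1242
r104=1101000 pc3: +8 =1250
r105=1101001 pc4: +16 =1266
r106=1101010 pc4: +16 =1282
r107=1101011 pc5: +32 =1314
r108=1101100 pc4: +16 =1330
r109=1101101 pc5: +32 =1362
r110=1101110 pc5: +32 =1394
r111=1101111 pc6: +64 =1458
r112=1110000 pc3: +8 =1466
r113=1110001 pc4: +16 =1482
r114=1110010 pc4: +16 =1498
r115=1110011 pc5: +32 =1530
r116=1110100 pc4: +16 =1546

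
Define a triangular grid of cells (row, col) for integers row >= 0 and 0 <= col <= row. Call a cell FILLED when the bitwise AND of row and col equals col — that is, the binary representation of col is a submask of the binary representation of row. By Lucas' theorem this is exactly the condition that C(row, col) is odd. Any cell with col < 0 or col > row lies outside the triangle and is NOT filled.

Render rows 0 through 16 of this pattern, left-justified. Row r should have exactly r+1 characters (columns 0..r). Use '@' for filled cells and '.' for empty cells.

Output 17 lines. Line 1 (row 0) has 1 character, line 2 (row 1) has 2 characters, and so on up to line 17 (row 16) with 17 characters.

Answer: @
@@
@.@
@@@@
@...@
@@..@@
@.@.@.@
@@@@@@@@
@.......@
@@......@@
@.@.....@.@
@@@@....@@@@
@...@...@...@
@@..@@..@@..@@
@.@.@.@.@.@.@.@
@@@@@@@@@@@@@@@@
@...............@

Derivation:
r0=0: @
r1=1: @@
r2=10: @.@
r3=11: @@@@
r4=100: @...@
r5=101: @@..@@
r6=110: @.@.@.@
r7=111: @@@@@@@@
r8=1000: @.......@
r9=1001: @@......@@
r10=1010: @.@.....@.@
r11=1011: @@@@....@@@@
r12=1100: @...@...@...@
r13=1101: @@..@@..@@..@@
r14=1110: @.@.@.@.@.@.@.@
r15=1111: @@@@@@@@@@@@@@@@
r16=10000: @...............@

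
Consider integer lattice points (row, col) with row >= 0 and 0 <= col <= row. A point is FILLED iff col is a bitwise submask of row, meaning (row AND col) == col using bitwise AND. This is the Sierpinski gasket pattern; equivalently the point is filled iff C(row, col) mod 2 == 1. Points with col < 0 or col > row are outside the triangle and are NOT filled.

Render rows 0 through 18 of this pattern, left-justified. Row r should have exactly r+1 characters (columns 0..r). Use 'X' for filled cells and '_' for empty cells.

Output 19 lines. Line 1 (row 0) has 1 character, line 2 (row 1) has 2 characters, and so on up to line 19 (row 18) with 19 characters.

Answer: X
XX
X_X
XXXX
X___X
XX__XX
X_X_X_X
XXXXXXXX
X_______X
XX______XX
X_X_____X_X
XXXX____XXXX
X___X___X___X
XX__XX__XX__XX
X_X_X_X_X_X_X_X
XXXXXXXXXXXXXXXX
X_______________X
XX______________XX
X_X_____________X_X

Derivation:
r0=0: X
r1=1: XX
r2=10: X_X
r3=11: XXXX
r4=100: X___X
r5=101: XX__XX
r6=110: X_X_X_X
r7=111: XXXXXXXX
r8=1000: X_______X
r9=1001: XX______XX
r10=1010: X_X_____X_X
r11=1011: XXXX____XXXX
r12=1100: X___X___X___X
r13=1101: XX__XX__XX__XX
r14=1110: X_X_X_X_X_X_X_X
r15=1111: XXXXXXXXXXXXXXXX
r16=10000: X_______________X
r17=10001: XX______________XX
r18=10010: X_X_____________X_X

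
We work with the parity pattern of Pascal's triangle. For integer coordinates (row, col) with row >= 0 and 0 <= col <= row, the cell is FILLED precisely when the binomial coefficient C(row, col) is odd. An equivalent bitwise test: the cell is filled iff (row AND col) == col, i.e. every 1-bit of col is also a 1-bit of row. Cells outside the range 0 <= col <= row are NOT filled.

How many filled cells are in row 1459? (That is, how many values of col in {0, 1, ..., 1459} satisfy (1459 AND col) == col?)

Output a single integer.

1459 in binary = 10110110011
popcount(1459) = number of 1-bits in 10110110011 = 7
A col c satisfies (1459 AND c) == c iff every set bit of c is also set in 1459; each of the 7 set bits of 1459 can independently be on or off in c.
count = 2^7 = 128

Answer: 128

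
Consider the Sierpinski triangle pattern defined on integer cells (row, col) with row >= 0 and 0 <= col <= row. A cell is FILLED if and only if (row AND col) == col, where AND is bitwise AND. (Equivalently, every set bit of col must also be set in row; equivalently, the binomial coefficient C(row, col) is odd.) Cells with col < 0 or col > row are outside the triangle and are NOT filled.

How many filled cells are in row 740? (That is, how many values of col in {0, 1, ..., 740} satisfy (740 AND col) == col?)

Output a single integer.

Answer: 32

Derivation:
740 in binary = 1011100100
popcount(740) = number of 1-bits in 1011100100 = 5
A col c satisfies (740 AND c) == c iff every set bit of c is also set in 740; each of the 5 set bits of 740 can independently be on or off in c.
count = 2^5 = 32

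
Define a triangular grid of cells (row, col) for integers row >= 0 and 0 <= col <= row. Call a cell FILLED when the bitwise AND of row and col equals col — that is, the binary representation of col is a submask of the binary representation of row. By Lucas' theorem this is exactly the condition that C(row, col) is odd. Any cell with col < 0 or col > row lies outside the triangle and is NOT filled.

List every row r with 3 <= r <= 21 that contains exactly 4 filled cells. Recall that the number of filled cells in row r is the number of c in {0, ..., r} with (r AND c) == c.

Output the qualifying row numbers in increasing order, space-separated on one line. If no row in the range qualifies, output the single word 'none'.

Row r has 2^popcount(r) filled cells, so we need popcount(r) = log2(4) = 2.
Scan r = 3..21 and keep those with exactly 2 one-bits:
r=3=11 popcount=2 -> KEEP
r=4=100 popcount=1 -> skip
r=5=101 popcount=2 -> KEEP
r=6=110 popcount=2 -> KEEP
r=7=111 popcount=3 -> skip
r=8=1000 popcount=1 -> skip
r=9=1001 popcount=2 -> KEEP
r=10=1010 popcount=2 -> KEEP
r=11=1011 popcount=3 -> skip
r=12=1100 popcount=2 -> KEEP
r=13=1101 popcount=3 -> skip
r=14=1110 popcount=3 -> skip
r=15=1111 popcount=4 -> skip
r=16=10000 popcount=1 -> skip
r=17=10001 popcount=2 -> KEEP
r=18=10010 popcount=2 -> KEEP
r=19=10011 popcount=3 -> skip
r=20=10100 popcount=2 -> KEEP
r=21=10101 popcount=3 -> skip
Kept rows: 3 5 6 9 10 12 17 18 20

Answer: 3 5 6 9 10 12 17 18 20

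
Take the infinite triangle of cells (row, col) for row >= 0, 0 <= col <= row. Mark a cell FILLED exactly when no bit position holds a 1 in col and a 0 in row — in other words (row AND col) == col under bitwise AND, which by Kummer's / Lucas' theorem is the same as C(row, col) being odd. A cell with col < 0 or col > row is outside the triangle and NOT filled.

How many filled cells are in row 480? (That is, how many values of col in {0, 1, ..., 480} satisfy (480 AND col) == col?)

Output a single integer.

Answer: 16

Derivation:
480 in binary = 111100000
popcount(480) = number of 1-bits in 111100000 = 4
A col c satisfies (480 AND c) == c iff every set bit of c is also set in 480; each of the 4 set bits of 480 can independently be on or off in c.
count = 2^4 = 16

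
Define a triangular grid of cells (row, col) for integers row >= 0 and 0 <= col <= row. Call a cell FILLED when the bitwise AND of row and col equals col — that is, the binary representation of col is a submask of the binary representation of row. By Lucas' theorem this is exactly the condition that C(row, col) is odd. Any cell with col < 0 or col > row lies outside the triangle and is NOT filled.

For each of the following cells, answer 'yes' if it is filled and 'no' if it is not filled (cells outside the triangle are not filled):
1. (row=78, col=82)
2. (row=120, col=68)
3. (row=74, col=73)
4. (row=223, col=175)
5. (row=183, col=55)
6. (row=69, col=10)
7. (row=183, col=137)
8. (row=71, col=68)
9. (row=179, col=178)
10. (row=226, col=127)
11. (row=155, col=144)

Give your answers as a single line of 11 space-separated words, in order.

Answer: no no no no yes no no yes yes no yes

Derivation:
(78,82): col outside [0, 78] -> not filled
(120,68): row=0b1111000, col=0b1000100, row AND col = 0b1000000 = 64; 64 != 68 -> empty
(74,73): row=0b1001010, col=0b1001001, row AND col = 0b1001000 = 72; 72 != 73 -> empty
(223,175): row=0b11011111, col=0b10101111, row AND col = 0b10001111 = 143; 143 != 175 -> empty
(183,55): row=0b10110111, col=0b110111, row AND col = 0b110111 = 55; 55 == 55 -> filled
(69,10): row=0b1000101, col=0b1010, row AND col = 0b0 = 0; 0 != 10 -> empty
(183,137): row=0b10110111, col=0b10001001, row AND col = 0b10000001 = 129; 129 != 137 -> empty
(71,68): row=0b1000111, col=0b1000100, row AND col = 0b1000100 = 68; 68 == 68 -> filled
(179,178): row=0b10110011, col=0b10110010, row AND col = 0b10110010 = 178; 178 == 178 -> filled
(226,127): row=0b11100010, col=0b1111111, row AND col = 0b1100010 = 98; 98 != 127 -> empty
(155,144): row=0b10011011, col=0b10010000, row AND col = 0b10010000 = 144; 144 == 144 -> filled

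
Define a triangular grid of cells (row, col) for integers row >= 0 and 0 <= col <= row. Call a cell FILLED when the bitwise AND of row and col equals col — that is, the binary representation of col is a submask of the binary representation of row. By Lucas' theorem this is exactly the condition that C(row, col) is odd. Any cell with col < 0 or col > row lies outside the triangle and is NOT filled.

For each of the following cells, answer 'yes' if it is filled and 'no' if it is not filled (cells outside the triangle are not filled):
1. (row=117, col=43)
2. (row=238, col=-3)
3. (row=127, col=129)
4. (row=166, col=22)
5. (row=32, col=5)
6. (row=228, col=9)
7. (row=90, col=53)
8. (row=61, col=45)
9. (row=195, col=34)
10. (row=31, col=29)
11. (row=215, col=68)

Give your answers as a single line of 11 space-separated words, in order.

(117,43): row=0b1110101, col=0b101011, row AND col = 0b100001 = 33; 33 != 43 -> empty
(238,-3): col outside [0, 238] -> not filled
(127,129): col outside [0, 127] -> not filled
(166,22): row=0b10100110, col=0b10110, row AND col = 0b110 = 6; 6 != 22 -> empty
(32,5): row=0b100000, col=0b101, row AND col = 0b0 = 0; 0 != 5 -> empty
(228,9): row=0b11100100, col=0b1001, row AND col = 0b0 = 0; 0 != 9 -> empty
(90,53): row=0b1011010, col=0b110101, row AND col = 0b10000 = 16; 16 != 53 -> empty
(61,45): row=0b111101, col=0b101101, row AND col = 0b101101 = 45; 45 == 45 -> filled
(195,34): row=0b11000011, col=0b100010, row AND col = 0b10 = 2; 2 != 34 -> empty
(31,29): row=0b11111, col=0b11101, row AND col = 0b11101 = 29; 29 == 29 -> filled
(215,68): row=0b11010111, col=0b1000100, row AND col = 0b1000100 = 68; 68 == 68 -> filled

Answer: no no no no no no no yes no yes yes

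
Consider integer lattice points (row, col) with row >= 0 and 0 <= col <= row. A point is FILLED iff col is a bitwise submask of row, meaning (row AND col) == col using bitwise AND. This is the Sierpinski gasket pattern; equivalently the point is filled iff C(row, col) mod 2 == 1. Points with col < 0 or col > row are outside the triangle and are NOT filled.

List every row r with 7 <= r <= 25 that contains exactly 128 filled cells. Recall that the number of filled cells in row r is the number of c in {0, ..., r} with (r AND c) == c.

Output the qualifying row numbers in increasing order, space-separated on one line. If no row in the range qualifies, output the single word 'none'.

Row r has 2^popcount(r) filled cells, so we need popcount(r) = log2(128) = 7.
Scan r = 7..25 and keep those with exactly 7 one-bits:
r=7=111 popcount=3 -> skip
r=8=1000 popcount=1 -> skip
r=9=1001 popcount=2 -> skip
r=10=1010 popcount=2 -> skip
r=11=1011 popcount=3 -> skip
r=12=1100 popcount=2 -> skip
r=13=1101 popcount=3 -> skip
r=14=1110 popcount=3 -> skip
r=15=1111 popcount=4 -> skip
r=16=10000 popcount=1 -> skip
r=17=10001 popcount=2 -> skip
r=18=10010 popcount=2 -> skip
r=19=10011 popcount=3 -> skip
r=20=10100 popcount=2 -> skip
r=21=10101 popcount=3 -> skip
r=22=10110 popcount=3 -> skip
r=23=10111 popcount=4 -> skip
r=24=11000 popcount=2 -> skip
r=25=11001 popcount=3 -> skip
Kept rows: none

Answer: none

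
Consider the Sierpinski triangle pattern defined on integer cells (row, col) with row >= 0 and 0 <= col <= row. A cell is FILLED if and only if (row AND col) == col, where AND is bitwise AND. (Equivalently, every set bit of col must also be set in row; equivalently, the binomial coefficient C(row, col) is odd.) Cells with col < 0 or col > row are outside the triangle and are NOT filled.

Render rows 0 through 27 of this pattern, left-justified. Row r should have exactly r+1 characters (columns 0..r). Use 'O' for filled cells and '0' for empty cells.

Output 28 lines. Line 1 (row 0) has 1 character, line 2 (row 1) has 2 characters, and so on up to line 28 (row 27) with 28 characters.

Answer: O
OO
O0O
OOOO
O000O
OO00OO
O0O0O0O
OOOOOOOO
O0000000O
OO000000OO
O0O00000O0O
OOOO0000OOOO
O000O000O000O
OO00OO00OO00OO
O0O0O0O0O0O0O0O
OOOOOOOOOOOOOOOO
O000000000000000O
OO00000000000000OO
O0O0000000000000O0O
OOOO000000000000OOOO
O000O00000000000O000O
OO00OO0000000000OO00OO
O0O0O0O000000000O0O0O0O
OOOOOOOO00000000OOOOOOOO
O0000000O0000000O0000000O
OO000000OO000000OO000000OO
O0O00000O0O00000O0O00000O0O
OOOO0000OOOO0000OOOO0000OOOO

Derivation:
r0=0: O
r1=1: OO
r2=10: O0O
r3=11: OOOO
r4=100: O000O
r5=101: OO00OO
r6=110: O0O0O0O
r7=111: OOOOOOOO
r8=1000: O0000000O
r9=1001: OO000000OO
r10=1010: O0O00000O0O
r11=1011: OOOO0000OOOO
r12=1100: O000O000O000O
r13=1101: OO00OO00OO00OO
r14=1110: O0O0O0O0O0O0O0O
r15=1111: OOOOOOOOOOOOOOOO
r16=10000: O000000000000000O
r17=10001: OO00000000000000OO
r18=10010: O0O0000000000000O0O
r19=10011: OOOO000000000000OOOO
r20=10100: O000O00000000000O000O
r21=10101: OO00OO0000000000OO00OO
r22=10110: O0O0O0O000000000O0O0O0O
r23=10111: OOOOOOOO00000000OOOOOOOO
r24=11000: O0000000O0000000O0000000O
r25=11001: OO000000OO000000OO000000OO
r26=11010: O0O00000O0O00000O0O00000O0O
r27=11011: OOOO0000OOOO0000OOOO0000OOOO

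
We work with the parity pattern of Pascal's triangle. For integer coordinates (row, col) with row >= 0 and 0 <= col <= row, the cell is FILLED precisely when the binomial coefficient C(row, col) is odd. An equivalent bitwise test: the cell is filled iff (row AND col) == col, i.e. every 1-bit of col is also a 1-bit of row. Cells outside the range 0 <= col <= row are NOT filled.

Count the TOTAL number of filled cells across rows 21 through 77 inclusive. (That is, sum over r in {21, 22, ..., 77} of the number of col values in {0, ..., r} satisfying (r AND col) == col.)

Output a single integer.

r21=10101 pc3: +8 =8
r22=10110 pc3: +8 =16
r23=10111 pc4: +16 =32
r24=11000 pc2: +4 =36
r25=11001 pc3: +8 =44
r26=11010 pc3: +8 =52
r27=11011 pc4: +16 =68
r28=11100 pc3: +8 =76
r29=11101 pc4: +16 =92
r30=11110 pc4: +16 =108
r31=11111 pc5: +32 =140
r32=100000 pc1: +2 =142
r33=100001 pc2: +4 =146
r34=100010 pc2: +4 =150
r35=100011 pc3: +8 =158
r36=100100 pc2: +4 =162
r37=100101 pc3: +8 =170
r38=100110 pc3: +8 =178
r39=100111 pc4: +16 =194
r40=101000 pc2: +4 =198
r41=101001 pc3: +8 =206
r42=101010 pc3: +8 =214
r43=101011 pc4: +16 =230
r44=101100 pc3: +8 =238
r45=101101 pc4: +16 =254
r46=101110 pc4: +16 =270
r47=101111 pc5: +32 =302
r48=110000 pc2: +4 =306
r49=110001 pc3: +8 =314
r50=110010 pc3: +8 =322
r51=110011 pc4: +16 =338
r52=110100 pc3: +8 =346
r53=110101 pc4: +16 =362
r54=110110 pc4: +16 =378
r55=110111 pc5: +32 =410
r56=111000 pc3: +8 =418
r57=111001 pc4: +16 =434
r58=111010 pc4: +16 =450
r59=111011 pc5: +32 =482
r60=111100 pc4: +16 =498
r61=111101 pc5: +32 =530
r62=111110 pc5: +32 =562
r63=111111 pc6: +64 =626
r64=1000000 pc1: +2 =628
r65=1000001 pc2: +4 =632
r66=1000010 pc2: +4 =636
r67=1000011 pc3: +8 =644
r68=1000100 pc2: +4 =648
r69=1000101 pc3: +8 =656
r70=1000110 pc3: +8 =664
r71=1000111 pc4: +16 =680
r72=1001000 pc2: +4 =684
r73=1001001 pc3: +8 =692
r74=1001010 pc3: +8 =700
r75=1001011 pc4: +16 =716
r76=1001100 pc3: +8 =724
r77=1001101 pc4: +16 =740

Answer: 740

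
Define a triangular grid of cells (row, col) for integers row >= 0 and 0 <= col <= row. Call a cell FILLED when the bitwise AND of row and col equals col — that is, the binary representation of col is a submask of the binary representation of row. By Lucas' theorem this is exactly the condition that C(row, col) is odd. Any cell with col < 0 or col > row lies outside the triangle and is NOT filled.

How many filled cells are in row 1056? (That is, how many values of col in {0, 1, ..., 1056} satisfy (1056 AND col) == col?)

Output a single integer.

1056 in binary = 10000100000
popcount(1056) = number of 1-bits in 10000100000 = 2
A col c satisfies (1056 AND c) == c iff every set bit of c is also set in 1056; each of the 2 set bits of 1056 can independently be on or off in c.
count = 2^2 = 4

Answer: 4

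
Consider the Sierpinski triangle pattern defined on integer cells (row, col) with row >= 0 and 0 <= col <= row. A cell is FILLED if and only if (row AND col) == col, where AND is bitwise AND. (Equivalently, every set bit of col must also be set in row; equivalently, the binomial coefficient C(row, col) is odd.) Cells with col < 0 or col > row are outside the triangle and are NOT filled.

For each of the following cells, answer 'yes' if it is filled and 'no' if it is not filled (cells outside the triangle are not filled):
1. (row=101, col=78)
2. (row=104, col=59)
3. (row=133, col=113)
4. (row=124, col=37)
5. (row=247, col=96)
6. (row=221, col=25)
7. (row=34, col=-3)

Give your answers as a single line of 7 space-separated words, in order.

(101,78): row=0b1100101, col=0b1001110, row AND col = 0b1000100 = 68; 68 != 78 -> empty
(104,59): row=0b1101000, col=0b111011, row AND col = 0b101000 = 40; 40 != 59 -> empty
(133,113): row=0b10000101, col=0b1110001, row AND col = 0b1 = 1; 1 != 113 -> empty
(124,37): row=0b1111100, col=0b100101, row AND col = 0b100100 = 36; 36 != 37 -> empty
(247,96): row=0b11110111, col=0b1100000, row AND col = 0b1100000 = 96; 96 == 96 -> filled
(221,25): row=0b11011101, col=0b11001, row AND col = 0b11001 = 25; 25 == 25 -> filled
(34,-3): col outside [0, 34] -> not filled

Answer: no no no no yes yes no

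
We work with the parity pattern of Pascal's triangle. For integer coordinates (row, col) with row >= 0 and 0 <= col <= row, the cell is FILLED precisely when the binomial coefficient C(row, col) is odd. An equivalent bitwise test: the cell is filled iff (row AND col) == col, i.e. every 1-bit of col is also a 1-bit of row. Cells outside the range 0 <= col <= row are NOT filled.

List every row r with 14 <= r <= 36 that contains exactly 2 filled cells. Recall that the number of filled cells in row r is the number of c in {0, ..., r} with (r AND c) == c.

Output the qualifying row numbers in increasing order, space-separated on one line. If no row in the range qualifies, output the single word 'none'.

Row r has 2^popcount(r) filled cells, so we need popcount(r) = log2(2) = 1.
Scan r = 14..36 and keep those with exactly 1 one-bits:
r=14=1110 popcount=3 -> skip
r=15=1111 popcount=4 -> skip
r=16=10000 popcount=1 -> KEEP
r=17=10001 popcount=2 -> skip
r=18=10010 popcount=2 -> skip
r=19=10011 popcount=3 -> skip
r=20=10100 popcount=2 -> skip
r=21=10101 popcount=3 -> skip
r=22=10110 popcount=3 -> skip
r=23=10111 popcount=4 -> skip
r=24=11000 popcount=2 -> skip
r=25=11001 popcount=3 -> skip
r=26=11010 popcount=3 -> skip
r=27=11011 popcount=4 -> skip
r=28=11100 popcount=3 -> skip
r=29=11101 popcount=4 -> skip
r=30=11110 popcount=4 -> skip
r=31=11111 popcount=5 -> skip
r=32=100000 popcount=1 -> KEEP
r=33=100001 popcount=2 -> skip
r=34=100010 popcount=2 -> skip
r=35=100011 popcount=3 -> skip
r=36=100100 popcount=2 -> skip
Kept rows: 16 32

Answer: 16 32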